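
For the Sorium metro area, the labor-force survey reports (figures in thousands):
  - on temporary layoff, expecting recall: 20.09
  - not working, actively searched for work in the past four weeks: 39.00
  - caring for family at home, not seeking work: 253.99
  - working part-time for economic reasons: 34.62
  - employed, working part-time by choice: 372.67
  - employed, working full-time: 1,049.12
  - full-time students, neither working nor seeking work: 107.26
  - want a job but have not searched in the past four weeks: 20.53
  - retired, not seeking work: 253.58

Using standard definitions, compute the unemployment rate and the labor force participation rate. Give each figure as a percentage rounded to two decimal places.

Employed = 34.62 + 372.67 + 1,049.12 = 1,456.41 thousand (anyone who worked, including part-time for economic reasons, counts as employed).
Unemployed = 20.09 + 39.00 = 59.09 thousand (jobless and actively searching, or on temporary layoff).
Labor force = 1,456.41 + 59.09 = 1,515.50 thousand.
Not in labor force = 253.99 + 107.26 + 20.53 + 253.58 = 635.36 thousand (those not working and not actively searching are outside the labor force — including those who want a job but have given up searching).
Civilian working-age population = 1,515.50 + 635.36 = 2,150.86 thousand.
Unemployment rate = 59.09 / 1,515.50 = 3.90%.
Labor force participation rate = 1,515.50 / 2,150.86 = 70.46%.

Unemployment rate ≈ 3.90%; labor force participation rate ≈ 70.46%.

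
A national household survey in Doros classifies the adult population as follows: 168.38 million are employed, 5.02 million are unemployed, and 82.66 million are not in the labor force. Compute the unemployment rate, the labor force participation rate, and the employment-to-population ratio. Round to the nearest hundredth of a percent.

Unemployment rate ≈ 2.90%; labor force participation rate ≈ 67.72%; employment-population ratio ≈ 65.76%.

Labor force = employed + unemployed = 168.38 + 5.02 = 173.40 million.
Working-age population = 173.40 + 82.66 = 256.06 million.
Unemployment rate = 5.02 / 173.40 = 2.90%.
Labor force participation rate = 173.40 / 256.06 = 67.72%.
Employment-population ratio = 168.38 / 256.06 = 65.76%.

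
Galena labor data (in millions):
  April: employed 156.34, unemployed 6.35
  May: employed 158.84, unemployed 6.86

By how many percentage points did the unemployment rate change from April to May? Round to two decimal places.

April: labor force = 156.34 + 6.35 = 162.69; u = 6.35/162.69 = 3.90%.
May: labor force = 158.84 + 6.86 = 165.70; u = 6.86/165.70 = 4.14%.
Change = 4.14% − 3.90% = +0.24 pp.

The unemployment rate changed by +0.24 percentage points.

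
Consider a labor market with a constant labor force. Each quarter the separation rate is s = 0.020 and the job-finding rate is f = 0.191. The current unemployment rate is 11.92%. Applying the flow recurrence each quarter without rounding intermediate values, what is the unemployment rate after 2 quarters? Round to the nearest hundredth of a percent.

With a fixed labor force, u_{t+1} = u_t + s·(1−u_t) − f·u_t = u_t·(1−s−f) + s.
Here 1−s−f = 0.789 and s = 0.020.
u_1 = 0.119200 × 0.789 + 0.020 = 0.114049.
u_2 = 0.114049 × 0.789 + 0.020 = 0.109985.

Unemployment rate after two quarters ≈ 11.00%.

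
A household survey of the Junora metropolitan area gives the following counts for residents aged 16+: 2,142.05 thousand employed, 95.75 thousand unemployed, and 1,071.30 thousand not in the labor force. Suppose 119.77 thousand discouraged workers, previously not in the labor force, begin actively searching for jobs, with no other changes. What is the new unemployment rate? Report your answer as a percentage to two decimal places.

Initially, labor force = 2,142.05 + 95.75 = 2,237.80 thousand, so u = 95.75/2,237.80 = 4.28%.
After the change, unemployed and labor force both rise by 119.77 → E = 2,142.05, U = 215.52, labor force = 2,357.57 thousand.
New unemployment rate = 215.52 / 2,357.57 = 9.14%.

New unemployment rate ≈ 9.14%.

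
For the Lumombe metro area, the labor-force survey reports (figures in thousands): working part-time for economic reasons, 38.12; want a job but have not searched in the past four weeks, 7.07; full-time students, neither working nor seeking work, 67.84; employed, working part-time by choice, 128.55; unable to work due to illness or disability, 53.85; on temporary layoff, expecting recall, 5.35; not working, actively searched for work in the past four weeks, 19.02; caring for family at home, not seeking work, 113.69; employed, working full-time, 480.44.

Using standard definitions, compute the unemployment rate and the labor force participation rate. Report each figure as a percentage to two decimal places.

Unemployment rate ≈ 3.63%; labor force participation rate ≈ 73.47%.

Employed = 38.12 + 128.55 + 480.44 = 647.11 thousand (anyone who worked, including part-time for economic reasons, counts as employed).
Unemployed = 5.35 + 19.02 = 24.37 thousand (jobless and actively searching, or on temporary layoff).
Labor force = 647.11 + 24.37 = 671.48 thousand.
Not in labor force = 7.07 + 67.84 + 53.85 + 113.69 = 242.45 thousand (those not working and not actively searching are outside the labor force — including those who want a job but have given up searching).
Civilian working-age population = 671.48 + 242.45 = 913.93 thousand.
Unemployment rate = 24.37 / 671.48 = 3.63%.
Labor force participation rate = 671.48 / 913.93 = 73.47%.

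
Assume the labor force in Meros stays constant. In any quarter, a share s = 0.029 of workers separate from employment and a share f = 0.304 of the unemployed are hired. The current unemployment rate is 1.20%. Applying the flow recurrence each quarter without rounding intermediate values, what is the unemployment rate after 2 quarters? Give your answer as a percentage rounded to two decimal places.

With a fixed labor force, u_{t+1} = u_t + s·(1−u_t) − f·u_t = u_t·(1−s−f) + s.
Here 1−s−f = 0.667 and s = 0.029.
u_1 = 0.012000 × 0.667 + 0.029 = 0.037004.
u_2 = 0.037004 × 0.667 + 0.029 = 0.053682.

Unemployment rate after two quarters ≈ 5.37%.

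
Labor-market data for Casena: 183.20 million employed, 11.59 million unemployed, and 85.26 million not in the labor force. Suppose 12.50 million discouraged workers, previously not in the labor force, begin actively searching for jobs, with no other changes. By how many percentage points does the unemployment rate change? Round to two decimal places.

The unemployment rate changes by +5.67 percentage points.

Initially, labor force = 183.20 + 11.59 = 194.79 million, so u = 11.59/194.79 = 5.95%.
After the change, unemployed and labor force both rise by 12.50 → E = 183.20, U = 24.09, labor force = 207.29 million.
New unemployment rate = 24.09 / 207.29 = 11.62%.
Change = 11.62% − 5.95% = +5.67 percentage points.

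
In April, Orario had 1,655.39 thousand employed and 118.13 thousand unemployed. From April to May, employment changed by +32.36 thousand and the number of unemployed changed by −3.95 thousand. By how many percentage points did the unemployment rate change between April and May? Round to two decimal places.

The unemployment rate changed by −0.32 percentage points.

April: labor force = 1,655.39 + 118.13 = 1,773.52; u = 118.13/1,773.52 = 6.66%.
May: labor force = 1,687.75 + 114.18 = 1,801.93; u = 114.18/1,801.93 = 6.34%.
Change = 6.34% − 6.66% = −0.32 pp.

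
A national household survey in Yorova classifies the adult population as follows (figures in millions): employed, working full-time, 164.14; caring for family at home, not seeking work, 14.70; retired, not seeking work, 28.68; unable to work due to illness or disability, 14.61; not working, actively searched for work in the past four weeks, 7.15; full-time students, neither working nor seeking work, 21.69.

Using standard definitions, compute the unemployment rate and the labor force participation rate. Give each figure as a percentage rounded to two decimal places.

Unemployment rate ≈ 4.17%; labor force participation rate ≈ 68.25%.

Employed = 164.14 million.
Unemployed = 7.15 million.
Labor force = 164.14 + 7.15 = 171.29 million.
Not in labor force = 14.70 + 28.68 + 14.61 + 21.69 = 79.68 million (those not working and not actively searching are outside the labor force).
Civilian working-age population = 171.29 + 79.68 = 250.97 million.
Unemployment rate = 7.15 / 171.29 = 4.17%.
Labor force participation rate = 171.29 / 250.97 = 68.25%.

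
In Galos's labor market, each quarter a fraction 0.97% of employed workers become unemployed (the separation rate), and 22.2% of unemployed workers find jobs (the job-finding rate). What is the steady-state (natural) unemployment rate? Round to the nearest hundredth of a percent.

At steady state the flows balance: s·E = f·U, so U/(E+U) = s/(s+f).
u* = 0.97 / (0.97 + 22.2) = 0.97 / 23.17 = 4.19%.

Steady-state unemployment rate ≈ 4.19%.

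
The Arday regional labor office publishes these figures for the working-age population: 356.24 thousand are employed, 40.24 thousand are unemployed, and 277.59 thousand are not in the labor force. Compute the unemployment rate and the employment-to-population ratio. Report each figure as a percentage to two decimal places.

Unemployment rate ≈ 10.15%; employment-population ratio ≈ 52.85%.

Labor force = employed + unemployed = 356.24 + 40.24 = 396.48 thousand.
Working-age population = 396.48 + 277.59 = 674.07 thousand.
Unemployment rate = 40.24 / 396.48 = 10.15%.
Employment-population ratio = 356.24 / 674.07 = 52.85%.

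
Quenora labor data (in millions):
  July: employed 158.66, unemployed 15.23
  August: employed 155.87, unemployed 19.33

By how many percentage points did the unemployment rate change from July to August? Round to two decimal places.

July: labor force = 158.66 + 15.23 = 173.89; u = 15.23/173.89 = 8.76%.
August: labor force = 155.87 + 19.33 = 175.20; u = 19.33/175.20 = 11.03%.
Change = 11.03% − 8.76% = +2.27 pp.

The unemployment rate changed by +2.27 percentage points.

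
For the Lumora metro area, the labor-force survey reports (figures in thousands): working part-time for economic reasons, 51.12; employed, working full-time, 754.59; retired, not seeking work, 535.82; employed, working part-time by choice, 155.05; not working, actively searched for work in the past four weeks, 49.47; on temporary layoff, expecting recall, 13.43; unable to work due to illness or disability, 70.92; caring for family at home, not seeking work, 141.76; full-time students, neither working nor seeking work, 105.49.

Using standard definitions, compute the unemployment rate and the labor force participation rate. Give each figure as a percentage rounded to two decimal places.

Employed = 51.12 + 754.59 + 155.05 = 960.76 thousand (anyone who worked, including part-time for economic reasons, counts as employed).
Unemployed = 49.47 + 13.43 = 62.90 thousand (jobless and actively searching, or on temporary layoff).
Labor force = 960.76 + 62.90 = 1,023.66 thousand.
Not in labor force = 535.82 + 70.92 + 141.76 + 105.49 = 853.99 thousand (those not working and not actively searching are outside the labor force).
Civilian working-age population = 1,023.66 + 853.99 = 1,877.65 thousand.
Unemployment rate = 62.90 / 1,023.66 = 6.14%.
Labor force participation rate = 1,023.66 / 1,877.65 = 54.52%.

Unemployment rate ≈ 6.14%; labor force participation rate ≈ 54.52%.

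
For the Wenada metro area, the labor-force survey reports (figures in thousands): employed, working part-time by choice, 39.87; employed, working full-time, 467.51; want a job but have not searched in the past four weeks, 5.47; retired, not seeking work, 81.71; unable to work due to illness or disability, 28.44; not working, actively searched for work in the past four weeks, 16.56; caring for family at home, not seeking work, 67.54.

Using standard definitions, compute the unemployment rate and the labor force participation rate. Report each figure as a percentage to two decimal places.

Unemployment rate ≈ 3.16%; labor force participation rate ≈ 74.10%.

Employed = 39.87 + 467.51 = 507.38 thousand.
Unemployed = 16.56 thousand.
Labor force = 507.38 + 16.56 = 523.94 thousand.
Not in labor force = 5.47 + 81.71 + 28.44 + 67.54 = 183.16 thousand (those not working and not actively searching are outside the labor force — including those who want a job but have given up searching).
Civilian working-age population = 523.94 + 183.16 = 707.10 thousand.
Unemployment rate = 16.56 / 523.94 = 3.16%.
Labor force participation rate = 523.94 / 707.10 = 74.10%.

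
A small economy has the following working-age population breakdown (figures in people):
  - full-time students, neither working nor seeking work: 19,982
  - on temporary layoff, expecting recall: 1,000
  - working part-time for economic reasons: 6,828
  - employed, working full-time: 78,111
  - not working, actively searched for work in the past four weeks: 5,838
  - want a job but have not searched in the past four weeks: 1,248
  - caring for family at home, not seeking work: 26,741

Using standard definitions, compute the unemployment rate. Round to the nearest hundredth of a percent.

Employed = 6,828 + 78,111 = 84,939 (anyone who worked, including part-time for economic reasons, counts as employed).
Unemployed = 1,000 + 5,838 = 6,838 (jobless and actively searching, or on temporary layoff).
Labor force = 84,939 + 6,838 = 91,777.
Unemployment rate = 6,838 / 91,777 = 7.45%.

Unemployment rate ≈ 7.45%.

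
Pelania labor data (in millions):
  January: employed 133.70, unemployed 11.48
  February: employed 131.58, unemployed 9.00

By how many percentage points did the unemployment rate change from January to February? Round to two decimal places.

January: labor force = 133.70 + 11.48 = 145.18; u = 11.48/145.18 = 7.91%.
February: labor force = 131.58 + 9.00 = 140.58; u = 9.00/140.58 = 6.40%.
Change = 6.40% − 7.91% = −1.51 pp.

The unemployment rate changed by −1.51 percentage points.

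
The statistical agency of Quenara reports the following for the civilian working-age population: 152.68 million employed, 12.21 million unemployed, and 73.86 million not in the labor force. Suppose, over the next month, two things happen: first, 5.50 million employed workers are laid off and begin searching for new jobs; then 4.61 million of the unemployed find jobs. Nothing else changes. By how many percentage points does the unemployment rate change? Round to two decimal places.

Initially, labor force = 152.68 + 12.21 = 164.89 million, so u = 12.21/164.89 = 7.40%.
After the first change, employed falls and unemployed rises by 5.50; labor force unchanged → E = 147.18, U = 17.71, labor force = 164.89 million.
After the second change, unemployed falls and employed rises by 4.61; labor force unchanged → E = 151.79, U = 13.10, labor force = 164.89 million.
New unemployment rate = 13.10 / 164.89 = 7.94%.
Change = 7.94% − 7.40% = +0.54 percentage points.

The unemployment rate changes by +0.54 percentage points.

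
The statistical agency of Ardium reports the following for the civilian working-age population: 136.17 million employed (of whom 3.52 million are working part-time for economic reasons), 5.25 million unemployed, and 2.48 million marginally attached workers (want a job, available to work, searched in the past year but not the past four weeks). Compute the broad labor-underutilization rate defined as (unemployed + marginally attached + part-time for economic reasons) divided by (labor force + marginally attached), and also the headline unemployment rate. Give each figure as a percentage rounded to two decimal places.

Labor force = 136.17 + 5.25 = 141.42 million.
Numerator = 5.25 + 2.48 + 3.52 = 11.25 million.
Denominator = 141.42 + 2.48 = 143.90 million.
Broad rate = 11.25 / 143.90 = 7.82%.
Headline unemployment rate = 5.25 / 141.42 = 3.71%.

Broad underutilization rate ≈ 7.82%; headline unemployment rate ≈ 3.71%.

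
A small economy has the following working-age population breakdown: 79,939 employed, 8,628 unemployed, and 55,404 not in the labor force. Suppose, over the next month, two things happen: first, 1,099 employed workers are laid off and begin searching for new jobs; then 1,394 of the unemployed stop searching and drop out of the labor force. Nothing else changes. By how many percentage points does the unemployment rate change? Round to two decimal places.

Initially, labor force = 79,939 + 8,628 = 88,567, so u = 8,628/88,567 = 9.74%.
After the first change, employed falls and unemployed rises by 1,099; labor force unchanged → E = 78,840, U = 9,727, labor force = 88,567.
After the second change, unemployed and labor force both fall by 1,394 → E = 78,840, U = 8,333, labor force = 87,173.
New unemployment rate = 8,333 / 87,173 = 9.56%.
Change = 9.56% − 9.74% = −0.18 percentage points.

The unemployment rate changes by −0.18 percentage points.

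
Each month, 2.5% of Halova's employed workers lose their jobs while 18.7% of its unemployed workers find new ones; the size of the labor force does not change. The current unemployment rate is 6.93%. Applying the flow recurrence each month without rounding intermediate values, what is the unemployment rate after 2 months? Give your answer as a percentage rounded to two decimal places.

Unemployment rate after two months ≈ 8.77%.

With a fixed labor force, u_{t+1} = u_t + s·(1−u_t) − f·u_t = u_t·(1−s−f) + s.
Here 1−s−f = 0.788 and s = 0.025.
u_1 = 0.069300 × 0.788 + 0.025 = 0.079608.
u_2 = 0.079608 × 0.788 + 0.025 = 0.087731.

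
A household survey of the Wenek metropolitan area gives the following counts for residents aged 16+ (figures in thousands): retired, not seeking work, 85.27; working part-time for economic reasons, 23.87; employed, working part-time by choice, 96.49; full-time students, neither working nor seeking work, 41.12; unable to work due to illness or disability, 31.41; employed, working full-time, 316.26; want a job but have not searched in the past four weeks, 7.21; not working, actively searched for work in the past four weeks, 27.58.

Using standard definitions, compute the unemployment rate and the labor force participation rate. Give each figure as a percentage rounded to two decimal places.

Unemployment rate ≈ 5.94%; labor force participation rate ≈ 73.78%.

Employed = 23.87 + 96.49 + 316.26 = 436.62 thousand (anyone who worked, including part-time for economic reasons, counts as employed).
Unemployed = 27.58 thousand.
Labor force = 436.62 + 27.58 = 464.20 thousand.
Not in labor force = 85.27 + 41.12 + 31.41 + 7.21 = 165.01 thousand (those not working and not actively searching are outside the labor force — including those who want a job but have given up searching).
Civilian working-age population = 464.20 + 165.01 = 629.21 thousand.
Unemployment rate = 27.58 / 464.20 = 5.94%.
Labor force participation rate = 464.20 / 629.21 = 73.78%.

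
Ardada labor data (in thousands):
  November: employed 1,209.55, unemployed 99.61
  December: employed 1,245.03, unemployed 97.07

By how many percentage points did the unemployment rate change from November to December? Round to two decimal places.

November: labor force = 1,209.55 + 99.61 = 1,309.16; u = 99.61/1,309.16 = 7.61%.
December: labor force = 1,245.03 + 97.07 = 1,342.10; u = 97.07/1,342.10 = 7.23%.
Change = 7.23% − 7.61% = −0.38 pp.

The unemployment rate changed by −0.38 percentage points.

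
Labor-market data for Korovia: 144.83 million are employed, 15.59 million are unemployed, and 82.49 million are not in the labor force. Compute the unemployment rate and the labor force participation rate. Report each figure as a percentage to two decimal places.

Labor force = employed + unemployed = 144.83 + 15.59 = 160.42 million.
Working-age population = 160.42 + 82.49 = 242.91 million.
Unemployment rate = 15.59 / 160.42 = 9.72%.
Labor force participation rate = 160.42 / 242.91 = 66.04%.

Unemployment rate ≈ 9.72%; labor force participation rate ≈ 66.04%.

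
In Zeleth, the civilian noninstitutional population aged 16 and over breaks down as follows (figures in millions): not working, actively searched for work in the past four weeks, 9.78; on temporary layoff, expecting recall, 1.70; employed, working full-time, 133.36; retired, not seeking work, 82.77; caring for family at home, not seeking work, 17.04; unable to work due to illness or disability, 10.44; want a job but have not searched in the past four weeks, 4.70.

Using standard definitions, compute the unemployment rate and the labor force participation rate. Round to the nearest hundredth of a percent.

Employed = 133.36 million.
Unemployed = 9.78 + 1.70 = 11.48 million (jobless and actively searching, or on temporary layoff).
Labor force = 133.36 + 11.48 = 144.84 million.
Not in labor force = 82.77 + 17.04 + 10.44 + 4.70 = 114.95 million (those not working and not actively searching are outside the labor force — including those who want a job but have given up searching).
Civilian working-age population = 144.84 + 114.95 = 259.79 million.
Unemployment rate = 11.48 / 144.84 = 7.93%.
Labor force participation rate = 144.84 / 259.79 = 55.75%.

Unemployment rate ≈ 7.93%; labor force participation rate ≈ 55.75%.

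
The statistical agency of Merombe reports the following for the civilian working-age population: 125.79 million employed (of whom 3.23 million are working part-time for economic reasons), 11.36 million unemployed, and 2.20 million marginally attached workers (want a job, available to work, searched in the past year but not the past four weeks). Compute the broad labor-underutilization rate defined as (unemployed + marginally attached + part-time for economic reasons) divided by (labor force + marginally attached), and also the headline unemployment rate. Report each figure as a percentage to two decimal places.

Broad underutilization rate ≈ 12.05%; headline unemployment rate ≈ 8.28%.

Labor force = 125.79 + 11.36 = 137.15 million.
Numerator = 11.36 + 2.20 + 3.23 = 16.79 million.
Denominator = 137.15 + 2.20 = 139.35 million.
Broad rate = 16.79 / 139.35 = 12.05%.
Headline unemployment rate = 11.36 / 137.15 = 8.28%.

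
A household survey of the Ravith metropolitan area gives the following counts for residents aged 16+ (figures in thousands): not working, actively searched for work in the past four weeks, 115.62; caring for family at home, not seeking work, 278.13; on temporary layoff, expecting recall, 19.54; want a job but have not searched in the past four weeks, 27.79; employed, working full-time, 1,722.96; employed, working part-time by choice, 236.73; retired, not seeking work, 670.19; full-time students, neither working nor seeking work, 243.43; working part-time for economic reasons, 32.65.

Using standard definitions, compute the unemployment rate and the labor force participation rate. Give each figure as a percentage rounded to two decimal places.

Unemployment rate ≈ 6.35%; labor force participation rate ≈ 63.56%.

Employed = 1,722.96 + 236.73 + 32.65 = 1,992.34 thousand (anyone who worked, including part-time for economic reasons, counts as employed).
Unemployed = 115.62 + 19.54 = 135.16 thousand (jobless and actively searching, or on temporary layoff).
Labor force = 1,992.34 + 135.16 = 2,127.50 thousand.
Not in labor force = 278.13 + 27.79 + 670.19 + 243.43 = 1,219.54 thousand (those not working and not actively searching are outside the labor force — including those who want a job but have given up searching).
Civilian working-age population = 2,127.50 + 1,219.54 = 3,347.04 thousand.
Unemployment rate = 135.16 / 2,127.50 = 6.35%.
Labor force participation rate = 2,127.50 / 3,347.04 = 63.56%.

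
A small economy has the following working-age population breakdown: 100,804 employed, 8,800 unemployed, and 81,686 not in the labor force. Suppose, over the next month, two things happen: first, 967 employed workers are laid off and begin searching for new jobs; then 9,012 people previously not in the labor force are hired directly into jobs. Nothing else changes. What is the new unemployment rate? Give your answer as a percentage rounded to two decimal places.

New unemployment rate ≈ 8.23%.

Initially, labor force = 100,804 + 8,800 = 109,604, so u = 8,800/109,604 = 8.03%.
After the first change, employed falls and unemployed rises by 967; labor force unchanged → E = 99,837, U = 9,767, labor force = 109,604.
After the second change, employed and labor force both rise by 9,012; unemployed unchanged → E = 108,849, U = 9,767, labor force = 118,616.
New unemployment rate = 9,767 / 118,616 = 8.23%.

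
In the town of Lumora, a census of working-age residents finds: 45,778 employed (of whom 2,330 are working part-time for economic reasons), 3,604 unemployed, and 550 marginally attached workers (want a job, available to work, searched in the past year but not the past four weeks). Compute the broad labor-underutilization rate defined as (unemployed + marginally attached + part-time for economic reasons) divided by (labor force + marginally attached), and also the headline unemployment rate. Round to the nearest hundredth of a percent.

Broad underutilization rate ≈ 12.99%; headline unemployment rate ≈ 7.30%.

Labor force = 45,778 + 3,604 = 49,382.
Numerator = 3,604 + 550 + 2,330 = 6,484.
Denominator = 49,382 + 550 = 49,932.
Broad rate = 6,484 / 49,932 = 12.99%.
Headline unemployment rate = 3,604 / 49,382 = 7.30%.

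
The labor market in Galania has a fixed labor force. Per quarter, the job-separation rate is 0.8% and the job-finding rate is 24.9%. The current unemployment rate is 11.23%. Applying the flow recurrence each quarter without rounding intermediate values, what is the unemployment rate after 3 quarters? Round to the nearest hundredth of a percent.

With a fixed labor force, u_{t+1} = u_t + s·(1−u_t) − f·u_t = u_t·(1−s−f) + s.
Here 1−s−f = 0.743 and s = 0.008.
u_1 = 0.112300 × 0.743 + 0.008 = 0.091439.
u_2 = 0.091439 × 0.743 + 0.008 = 0.075939.
u_3 = 0.075939 × 0.743 + 0.008 = 0.064423.

Unemployment rate after three quarters ≈ 6.44%.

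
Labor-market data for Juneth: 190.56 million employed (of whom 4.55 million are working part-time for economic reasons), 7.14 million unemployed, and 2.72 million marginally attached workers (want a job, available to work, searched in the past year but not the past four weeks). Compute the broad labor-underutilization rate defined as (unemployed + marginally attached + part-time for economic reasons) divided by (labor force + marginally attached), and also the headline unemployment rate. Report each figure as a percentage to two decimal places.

Labor force = 190.56 + 7.14 = 197.70 million.
Numerator = 7.14 + 2.72 + 4.55 = 14.41 million.
Denominator = 197.70 + 2.72 = 200.42 million.
Broad rate = 14.41 / 200.42 = 7.19%.
Headline unemployment rate = 7.14 / 197.70 = 3.61%.

Broad underutilization rate ≈ 7.19%; headline unemployment rate ≈ 3.61%.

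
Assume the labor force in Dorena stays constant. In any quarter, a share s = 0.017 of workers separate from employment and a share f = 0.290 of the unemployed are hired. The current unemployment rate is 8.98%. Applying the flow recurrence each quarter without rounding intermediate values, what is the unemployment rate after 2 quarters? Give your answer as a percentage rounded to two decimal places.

With a fixed labor force, u_{t+1} = u_t + s·(1−u_t) − f·u_t = u_t·(1−s−f) + s.
Here 1−s−f = 0.693 and s = 0.017.
u_1 = 0.089800 × 0.693 + 0.017 = 0.079231.
u_2 = 0.079231 × 0.693 + 0.017 = 0.071907.

Unemployment rate after two quarters ≈ 7.19%.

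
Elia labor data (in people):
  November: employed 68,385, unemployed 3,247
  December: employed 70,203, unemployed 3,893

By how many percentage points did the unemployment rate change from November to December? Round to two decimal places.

The unemployment rate changed by +0.72 percentage points.

November: labor force = 68,385 + 3,247 = 71,632; u = 3,247/71,632 = 4.53%.
December: labor force = 70,203 + 3,893 = 74,096; u = 3,893/74,096 = 5.25%.
Change = 5.25% − 4.53% = +0.72 pp.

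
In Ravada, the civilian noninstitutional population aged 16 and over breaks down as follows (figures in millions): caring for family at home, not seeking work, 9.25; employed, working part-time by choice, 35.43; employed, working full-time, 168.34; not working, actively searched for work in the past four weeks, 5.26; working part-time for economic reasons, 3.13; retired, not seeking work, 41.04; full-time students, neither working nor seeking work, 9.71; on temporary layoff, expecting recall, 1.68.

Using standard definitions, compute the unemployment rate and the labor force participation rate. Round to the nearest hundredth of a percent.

Employed = 35.43 + 168.34 + 3.13 = 206.90 million (anyone who worked, including part-time for economic reasons, counts as employed).
Unemployed = 5.26 + 1.68 = 6.94 million (jobless and actively searching, or on temporary layoff).
Labor force = 206.90 + 6.94 = 213.84 million.
Not in labor force = 9.25 + 41.04 + 9.71 = 60.00 million (those not working and not actively searching are outside the labor force).
Civilian working-age population = 213.84 + 60.00 = 273.84 million.
Unemployment rate = 6.94 / 213.84 = 3.25%.
Labor force participation rate = 213.84 / 273.84 = 78.09%.

Unemployment rate ≈ 3.25%; labor force participation rate ≈ 78.09%.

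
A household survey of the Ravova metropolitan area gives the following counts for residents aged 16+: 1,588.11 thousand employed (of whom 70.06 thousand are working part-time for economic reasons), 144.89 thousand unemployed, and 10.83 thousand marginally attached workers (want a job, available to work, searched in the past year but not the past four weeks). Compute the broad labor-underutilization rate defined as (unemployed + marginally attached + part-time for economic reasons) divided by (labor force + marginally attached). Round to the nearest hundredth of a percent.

Broad underutilization rate ≈ 12.95%.

Labor force = 1,588.11 + 144.89 = 1,733.00 thousand.
Numerator = 144.89 + 10.83 + 70.06 = 225.78 thousand.
Denominator = 1,733.00 + 10.83 = 1,743.83 thousand.
Broad rate = 225.78 / 1,743.83 = 12.95%.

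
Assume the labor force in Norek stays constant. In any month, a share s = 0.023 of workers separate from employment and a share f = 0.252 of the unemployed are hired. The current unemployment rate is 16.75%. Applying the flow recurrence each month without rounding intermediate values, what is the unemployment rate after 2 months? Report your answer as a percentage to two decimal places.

Unemployment rate after two months ≈ 12.77%.

With a fixed labor force, u_{t+1} = u_t + s·(1−u_t) − f·u_t = u_t·(1−s−f) + s.
Here 1−s−f = 0.725 and s = 0.023.
u_1 = 0.167500 × 0.725 + 0.023 = 0.144437.
u_2 = 0.144437 × 0.725 + 0.023 = 0.127717.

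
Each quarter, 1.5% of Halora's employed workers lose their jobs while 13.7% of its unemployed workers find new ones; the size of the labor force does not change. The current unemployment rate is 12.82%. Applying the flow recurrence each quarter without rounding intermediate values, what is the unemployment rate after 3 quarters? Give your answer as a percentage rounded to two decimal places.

With a fixed labor force, u_{t+1} = u_t + s·(1−u_t) − f·u_t = u_t·(1−s−f) + s.
Here 1−s−f = 0.848 and s = 0.015.
u_1 = 0.128200 × 0.848 + 0.015 = 0.123714.
u_2 = 0.123714 × 0.848 + 0.015 = 0.119909.
u_3 = 0.119909 × 0.848 + 0.015 = 0.116683.

Unemployment rate after three quarters ≈ 11.67%.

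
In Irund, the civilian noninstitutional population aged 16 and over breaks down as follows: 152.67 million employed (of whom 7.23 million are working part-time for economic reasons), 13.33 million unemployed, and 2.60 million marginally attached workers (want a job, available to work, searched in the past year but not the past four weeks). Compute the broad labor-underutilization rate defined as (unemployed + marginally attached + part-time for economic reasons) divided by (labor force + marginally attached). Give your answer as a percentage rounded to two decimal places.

Broad underutilization rate ≈ 13.74%.

Labor force = 152.67 + 13.33 = 166.00 million.
Numerator = 13.33 + 2.60 + 7.23 = 23.16 million.
Denominator = 166.00 + 2.60 = 168.60 million.
Broad rate = 23.16 / 168.60 = 13.74%.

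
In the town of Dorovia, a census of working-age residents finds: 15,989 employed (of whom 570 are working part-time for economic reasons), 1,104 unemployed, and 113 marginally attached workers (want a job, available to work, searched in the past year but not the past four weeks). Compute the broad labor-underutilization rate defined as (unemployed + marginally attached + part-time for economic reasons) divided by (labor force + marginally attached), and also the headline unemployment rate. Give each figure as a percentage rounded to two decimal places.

Labor force = 15,989 + 1,104 = 17,093.
Numerator = 1,104 + 113 + 570 = 1,787.
Denominator = 17,093 + 113 = 17,206.
Broad rate = 1,787 / 17,206 = 10.39%.
Headline unemployment rate = 1,104 / 17,093 = 6.46%.

Broad underutilization rate ≈ 10.39%; headline unemployment rate ≈ 6.46%.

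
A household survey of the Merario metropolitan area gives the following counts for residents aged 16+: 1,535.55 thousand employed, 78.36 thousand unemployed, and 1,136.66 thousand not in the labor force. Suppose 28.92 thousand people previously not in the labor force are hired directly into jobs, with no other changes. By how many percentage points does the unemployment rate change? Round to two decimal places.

Initially, labor force = 1,535.55 + 78.36 = 1,613.91 thousand, so u = 78.36/1,613.91 = 4.86%.
After the change, employed and labor force both rise by 28.92; unemployed unchanged → E = 1,564.47, U = 78.36, labor force = 1,642.83 thousand.
New unemployment rate = 78.36 / 1,642.83 = 4.77%.
Change = 4.77% − 4.86% = −0.09 percentage points.

The unemployment rate changes by −0.09 percentage points.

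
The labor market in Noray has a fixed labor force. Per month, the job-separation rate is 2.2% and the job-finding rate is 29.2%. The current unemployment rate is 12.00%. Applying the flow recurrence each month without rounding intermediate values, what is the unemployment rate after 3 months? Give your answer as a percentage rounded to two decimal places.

With a fixed labor force, u_{t+1} = u_t + s·(1−u_t) − f·u_t = u_t·(1−s−f) + s.
Here 1−s−f = 0.686 and s = 0.022.
u_1 = 0.120000 × 0.686 + 0.022 = 0.104320.
u_2 = 0.104320 × 0.686 + 0.022 = 0.093564.
u_3 = 0.093564 × 0.686 + 0.022 = 0.086185.

Unemployment rate after three months ≈ 8.62%.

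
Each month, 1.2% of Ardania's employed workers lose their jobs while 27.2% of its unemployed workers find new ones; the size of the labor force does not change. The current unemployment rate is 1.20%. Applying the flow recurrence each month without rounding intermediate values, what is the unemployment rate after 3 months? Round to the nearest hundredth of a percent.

Unemployment rate after three months ≈ 3.11%.

With a fixed labor force, u_{t+1} = u_t + s·(1−u_t) − f·u_t = u_t·(1−s−f) + s.
Here 1−s−f = 0.716 and s = 0.012.
u_1 = 0.012000 × 0.716 + 0.012 = 0.020592.
u_2 = 0.020592 × 0.716 + 0.012 = 0.026744.
u_3 = 0.026744 × 0.716 + 0.012 = 0.031149.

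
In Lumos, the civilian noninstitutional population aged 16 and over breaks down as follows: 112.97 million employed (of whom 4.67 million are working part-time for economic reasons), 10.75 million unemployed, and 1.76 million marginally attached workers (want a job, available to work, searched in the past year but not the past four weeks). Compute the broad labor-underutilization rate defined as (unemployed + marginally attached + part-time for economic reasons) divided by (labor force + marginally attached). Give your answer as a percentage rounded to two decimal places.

Broad underutilization rate ≈ 13.69%.

Labor force = 112.97 + 10.75 = 123.72 million.
Numerator = 10.75 + 1.76 + 4.67 = 17.18 million.
Denominator = 123.72 + 1.76 = 125.48 million.
Broad rate = 17.18 / 125.48 = 13.69%.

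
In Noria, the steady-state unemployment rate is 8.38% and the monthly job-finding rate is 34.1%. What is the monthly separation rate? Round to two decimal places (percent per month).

From u* = s/(s+f): s = u·f/(1−u).
s = 0.0838 × 34.1 / (1 − 0.0838) = 2.8576 / 0.9162 ≈ 3.12% per month.

Separation rate ≈ 3.12% per month.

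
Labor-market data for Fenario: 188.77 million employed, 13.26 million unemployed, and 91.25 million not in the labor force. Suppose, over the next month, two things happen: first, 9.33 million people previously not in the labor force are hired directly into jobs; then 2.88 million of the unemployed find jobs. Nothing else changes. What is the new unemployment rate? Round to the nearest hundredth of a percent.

Initially, labor force = 188.77 + 13.26 = 202.03 million, so u = 13.26/202.03 = 6.56%.
After the first change, employed and labor force both rise by 9.33; unemployed unchanged → E = 198.10, U = 13.26, labor force = 211.36 million.
After the second change, unemployed falls and employed rises by 2.88; labor force unchanged → E = 200.98, U = 10.38, labor force = 211.36 million.
New unemployment rate = 10.38 / 211.36 = 4.91%.

New unemployment rate ≈ 4.91%.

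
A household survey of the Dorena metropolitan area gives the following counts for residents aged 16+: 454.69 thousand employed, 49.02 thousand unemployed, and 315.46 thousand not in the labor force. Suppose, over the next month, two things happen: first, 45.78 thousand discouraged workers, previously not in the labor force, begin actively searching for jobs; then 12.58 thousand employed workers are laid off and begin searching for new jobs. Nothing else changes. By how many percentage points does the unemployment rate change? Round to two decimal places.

The unemployment rate changes by +9.81 percentage points.

Initially, labor force = 454.69 + 49.02 = 503.71 thousand, so u = 49.02/503.71 = 9.73%.
After the first change, unemployed and labor force both rise by 45.78 → E = 454.69, U = 94.80, labor force = 549.49 thousand.
After the second change, employed falls and unemployed rises by 12.58; labor force unchanged → E = 442.11, U = 107.38, labor force = 549.49 thousand.
New unemployment rate = 107.38 / 549.49 = 19.54%.
Change = 19.54% − 9.73% = +9.81 percentage points.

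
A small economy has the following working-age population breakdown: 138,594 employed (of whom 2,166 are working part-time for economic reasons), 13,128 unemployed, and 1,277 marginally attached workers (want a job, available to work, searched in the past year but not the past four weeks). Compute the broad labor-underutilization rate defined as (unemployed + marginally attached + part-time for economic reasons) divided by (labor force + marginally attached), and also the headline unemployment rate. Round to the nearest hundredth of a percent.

Broad underutilization rate ≈ 10.83%; headline unemployment rate ≈ 8.65%.

Labor force = 138,594 + 13,128 = 151,722.
Numerator = 13,128 + 1,277 + 2,166 = 16,571.
Denominator = 151,722 + 1,277 = 152,999.
Broad rate = 16,571 / 152,999 = 10.83%.
Headline unemployment rate = 13,128 / 151,722 = 8.65%.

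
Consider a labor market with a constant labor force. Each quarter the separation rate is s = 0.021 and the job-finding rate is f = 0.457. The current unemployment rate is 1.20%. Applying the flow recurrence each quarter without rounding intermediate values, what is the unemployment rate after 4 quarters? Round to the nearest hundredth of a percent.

With a fixed labor force, u_{t+1} = u_t + s·(1−u_t) − f·u_t = u_t·(1−s−f) + s.
Here 1−s−f = 0.522 and s = 0.021.
u_1 = 0.012000 × 0.522 + 0.021 = 0.027264.
u_2 = 0.027264 × 0.522 + 0.021 = 0.035232.
u_3 = 0.035232 × 0.522 + 0.021 = 0.039391.
u_4 = 0.039391 × 0.522 + 0.021 = 0.041562.

Unemployment rate after four quarters ≈ 4.16%.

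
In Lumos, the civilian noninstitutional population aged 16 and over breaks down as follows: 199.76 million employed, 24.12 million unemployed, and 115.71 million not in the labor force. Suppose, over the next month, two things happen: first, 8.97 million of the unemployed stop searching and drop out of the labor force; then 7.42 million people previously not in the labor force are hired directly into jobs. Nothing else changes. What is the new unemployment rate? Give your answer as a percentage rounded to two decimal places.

New unemployment rate ≈ 6.81%.

Initially, labor force = 199.76 + 24.12 = 223.88 million, so u = 24.12/223.88 = 10.77%.
After the first change, unemployed and labor force both fall by 8.97 → E = 199.76, U = 15.15, labor force = 214.91 million.
After the second change, employed and labor force both rise by 7.42; unemployed unchanged → E = 207.18, U = 15.15, labor force = 222.33 million.
New unemployment rate = 15.15 / 222.33 = 6.81%.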